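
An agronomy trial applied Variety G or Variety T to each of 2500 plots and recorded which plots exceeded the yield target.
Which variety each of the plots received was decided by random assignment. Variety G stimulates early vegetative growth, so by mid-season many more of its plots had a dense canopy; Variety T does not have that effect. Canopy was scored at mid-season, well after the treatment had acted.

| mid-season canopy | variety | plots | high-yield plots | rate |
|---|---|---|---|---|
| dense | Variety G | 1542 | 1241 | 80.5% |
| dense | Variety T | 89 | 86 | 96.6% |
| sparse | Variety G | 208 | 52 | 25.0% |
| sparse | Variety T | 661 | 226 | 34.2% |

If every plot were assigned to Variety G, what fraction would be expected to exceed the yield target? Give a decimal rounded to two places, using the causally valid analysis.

The stratified and pooled comparisons disagree (Variety T wins within each mid-season canopy; Variety G wins overall), so the answer turns on the causal role of mid-season canopy.
Because the variety influences mid-season canopy, mid-season canopy is a post-treatment mediator, not a confounder. Stratifying on it would bias the estimate; the causal effect is the crude pooled difference.
So P(outcome | do(Variety G)) is just the pooled rate for Variety G: 1293/1750 = 0.739.

0.74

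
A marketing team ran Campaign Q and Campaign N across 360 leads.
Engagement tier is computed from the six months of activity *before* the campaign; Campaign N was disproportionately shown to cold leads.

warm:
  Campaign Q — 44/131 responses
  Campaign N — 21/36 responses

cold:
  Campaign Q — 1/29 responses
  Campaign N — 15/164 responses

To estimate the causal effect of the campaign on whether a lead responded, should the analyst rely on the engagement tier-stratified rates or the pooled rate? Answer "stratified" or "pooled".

stratified

The engagement tier-specific comparison favours Campaign N throughout, but the pooled figures favour Campaign Q. The question is whether to condition on engagement tier.
Since engagement tier is a pre-existing factor (not a product of the campaign) and it affects the outcome on its own, it is a confounder. The stratified rates, not the pooled rate, identify the causal effect.
Within each level — warm: 33.6% vs 58.3%; cold: 3.4% vs 9.1% — Campaign N is higher every time.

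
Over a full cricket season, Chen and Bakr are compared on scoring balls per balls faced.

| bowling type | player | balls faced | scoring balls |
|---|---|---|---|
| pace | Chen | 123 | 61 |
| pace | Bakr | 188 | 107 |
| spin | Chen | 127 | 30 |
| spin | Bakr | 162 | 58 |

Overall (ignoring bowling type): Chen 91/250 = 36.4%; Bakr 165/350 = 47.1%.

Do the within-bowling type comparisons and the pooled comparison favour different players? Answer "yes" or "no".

no

Within each bowling type level (pace 49.6% vs 56.9%; spin 23.6% vs 35.8%), Bakr has the higher rate every time. Pooled: 36.4% vs 47.1% — Bakr has the higher rate overall. They agree.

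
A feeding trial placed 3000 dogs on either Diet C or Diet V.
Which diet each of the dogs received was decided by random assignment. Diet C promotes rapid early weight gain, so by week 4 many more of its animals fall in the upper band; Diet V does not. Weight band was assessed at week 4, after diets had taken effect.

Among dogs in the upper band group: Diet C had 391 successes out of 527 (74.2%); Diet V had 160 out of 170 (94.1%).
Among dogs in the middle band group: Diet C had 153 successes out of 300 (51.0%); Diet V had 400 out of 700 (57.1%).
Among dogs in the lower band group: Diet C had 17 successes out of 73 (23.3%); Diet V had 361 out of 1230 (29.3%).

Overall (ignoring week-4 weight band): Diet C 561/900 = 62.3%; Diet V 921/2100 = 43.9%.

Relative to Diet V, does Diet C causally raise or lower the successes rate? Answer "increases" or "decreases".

increases

Stratifying would compare diets among dogs the diets themselves sorted into week-4 weight band groups — a form of selection on an intermediate. The unconditioned pooled rates give the total causal effect.
Pooled: Diet C 62.3% vs Diet V 43.9%; Diet C is higher overall.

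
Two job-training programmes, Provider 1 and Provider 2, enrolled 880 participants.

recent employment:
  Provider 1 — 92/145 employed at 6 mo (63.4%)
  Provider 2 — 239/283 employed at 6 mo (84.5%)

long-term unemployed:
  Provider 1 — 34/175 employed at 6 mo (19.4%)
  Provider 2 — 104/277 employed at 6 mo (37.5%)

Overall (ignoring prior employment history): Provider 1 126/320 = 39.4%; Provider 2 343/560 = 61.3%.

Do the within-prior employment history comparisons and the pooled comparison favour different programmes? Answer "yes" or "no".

Within each prior employment history level (recent employment 63.4% vs 84.5%; long-term unemployed 19.4% vs 37.5%), Provider 2 has the higher rate every time. Pooled: 39.4% vs 61.3% — Provider 2 has the higher rate overall. They agree.

no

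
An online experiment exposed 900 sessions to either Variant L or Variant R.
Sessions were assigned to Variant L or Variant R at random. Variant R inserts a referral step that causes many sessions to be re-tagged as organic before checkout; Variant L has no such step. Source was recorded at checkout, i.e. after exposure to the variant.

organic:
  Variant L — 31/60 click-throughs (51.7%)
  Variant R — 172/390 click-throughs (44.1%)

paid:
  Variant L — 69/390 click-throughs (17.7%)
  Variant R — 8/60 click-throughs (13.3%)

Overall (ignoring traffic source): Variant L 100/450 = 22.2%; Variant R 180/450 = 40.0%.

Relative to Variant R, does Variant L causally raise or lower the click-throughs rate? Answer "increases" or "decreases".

decreases

The stratified and pooled comparisons disagree (Variant L wins within each traffic source; Variant R wins overall), so the answer turns on the causal role of traffic source.
Traffic source is recorded after the variant and is itself shifted by it — it sits on the causal path from variant to outcome. Conditioning on a mediator would strip out part of the effect we want; the pooled comparison gives the total causal effect.
Pooled: Variant L 22.2% vs Variant R 40.0%; Variant R is higher overall.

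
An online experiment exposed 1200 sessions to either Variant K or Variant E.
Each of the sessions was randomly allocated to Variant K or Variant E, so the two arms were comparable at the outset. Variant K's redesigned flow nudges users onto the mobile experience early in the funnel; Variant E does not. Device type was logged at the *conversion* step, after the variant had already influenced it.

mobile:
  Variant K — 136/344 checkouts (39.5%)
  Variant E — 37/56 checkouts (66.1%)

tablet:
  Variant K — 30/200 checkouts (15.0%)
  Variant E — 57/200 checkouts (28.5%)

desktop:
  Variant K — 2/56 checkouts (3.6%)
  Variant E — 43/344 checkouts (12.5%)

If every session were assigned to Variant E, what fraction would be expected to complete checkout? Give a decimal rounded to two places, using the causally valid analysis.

The stratified and pooled comparisons disagree (Variant E wins within each device type; Variant K wins overall), so the answer turns on the causal role of device type.
Device type lies on the pathway variant → device type → outcome, so adjusting for it blocks the indirect effect. For the total causal effect of variant, use the unadjusted pooled rates.
So P(outcome | do(Variant E)) is just the pooled rate for Variant E: 137/600 = 0.228.

0.23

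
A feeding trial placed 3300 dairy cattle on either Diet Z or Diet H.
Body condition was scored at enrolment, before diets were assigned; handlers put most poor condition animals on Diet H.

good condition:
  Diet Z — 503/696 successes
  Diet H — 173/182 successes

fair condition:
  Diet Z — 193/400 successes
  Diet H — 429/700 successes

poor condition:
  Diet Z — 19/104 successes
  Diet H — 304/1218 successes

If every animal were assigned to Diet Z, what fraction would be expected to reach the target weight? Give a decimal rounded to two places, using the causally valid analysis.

The stratified and pooled comparisons disagree (Diet H wins within each starting body condition; Diet Z wins overall), so the answer turns on the causal role of starting body condition.
Since starting body condition is a pre-existing factor (not a product of the diet) and it affects the outcome on its own, it is a confounder. The stratified rates, not the pooled rate, identify the causal effect.
Standardising Diet Z to the population starting body condition mix: 0.266·503/696 + 0.333·193/400 + 0.401·19/104 = 0.426.

0.43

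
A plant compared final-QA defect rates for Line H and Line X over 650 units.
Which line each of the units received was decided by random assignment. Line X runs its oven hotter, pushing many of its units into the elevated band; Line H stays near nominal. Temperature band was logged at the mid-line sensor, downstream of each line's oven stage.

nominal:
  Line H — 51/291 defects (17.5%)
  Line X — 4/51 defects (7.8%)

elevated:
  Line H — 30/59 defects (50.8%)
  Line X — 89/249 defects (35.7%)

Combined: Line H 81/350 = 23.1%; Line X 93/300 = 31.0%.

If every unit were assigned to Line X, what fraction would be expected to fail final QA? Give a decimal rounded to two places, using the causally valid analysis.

Because the line influences in-process temperature band, in-process temperature band is a post-treatment mediator, not a confounder. Stratifying on it would bias the estimate; the causal effect is the crude pooled difference.
So P(outcome | do(Line X)) is just the pooled rate for Line X: 93/300 = 0.310.

0.31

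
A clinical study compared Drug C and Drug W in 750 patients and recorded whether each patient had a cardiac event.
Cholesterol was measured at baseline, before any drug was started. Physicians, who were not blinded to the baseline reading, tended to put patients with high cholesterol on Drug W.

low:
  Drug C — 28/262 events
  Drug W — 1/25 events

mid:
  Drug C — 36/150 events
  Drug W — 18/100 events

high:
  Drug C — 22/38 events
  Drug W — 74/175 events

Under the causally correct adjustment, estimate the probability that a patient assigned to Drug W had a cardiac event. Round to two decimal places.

Drug W is lower inside every cholesterol stratum but Drug C is lower in aggregate. Whether to stratify depends on how cholesterol relates to the drug.
The imbalance in cholesterol arose from how patients were allocated, not from anything the drug did; and cholesterol independently affects the outcome. The pooled gap is confounded — condition on cholesterol.
Standardising Drug W to the population cholesterol mix: 0.383·1/25 + 0.333·18/100 + 0.284·74/175 = 0.195.

0.20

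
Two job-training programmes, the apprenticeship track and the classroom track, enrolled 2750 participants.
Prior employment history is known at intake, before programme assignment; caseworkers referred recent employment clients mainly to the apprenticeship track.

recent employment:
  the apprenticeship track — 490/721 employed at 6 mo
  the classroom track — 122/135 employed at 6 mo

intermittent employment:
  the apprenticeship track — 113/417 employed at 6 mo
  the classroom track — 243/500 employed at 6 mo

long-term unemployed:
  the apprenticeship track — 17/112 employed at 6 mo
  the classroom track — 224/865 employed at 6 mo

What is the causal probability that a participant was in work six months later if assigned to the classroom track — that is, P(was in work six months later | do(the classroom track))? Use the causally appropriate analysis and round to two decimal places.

0.54

Prior employment history satisfies the back-door criterion: it is not a descendant of the programme, and it blocks the spurious path from programme to outcome. Adjusting for it (i.e., using the within-prior employment history rates) gives the causal effect.
Standardising the classroom track to the population prior employment history mix: 0.311·122/135 + 0.333·243/500 + 0.355·224/865 = 0.535.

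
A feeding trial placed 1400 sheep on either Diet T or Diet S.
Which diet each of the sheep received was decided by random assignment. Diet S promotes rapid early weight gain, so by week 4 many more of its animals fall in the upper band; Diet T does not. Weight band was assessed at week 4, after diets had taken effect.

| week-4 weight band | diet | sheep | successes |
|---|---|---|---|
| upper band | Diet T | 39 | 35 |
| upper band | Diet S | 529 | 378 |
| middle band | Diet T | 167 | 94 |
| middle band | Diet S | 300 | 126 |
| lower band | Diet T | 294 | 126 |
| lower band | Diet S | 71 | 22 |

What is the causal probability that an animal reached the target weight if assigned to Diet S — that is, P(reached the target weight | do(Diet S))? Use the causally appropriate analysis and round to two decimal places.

0.58

Week-4 weight band is recorded after the diet and is itself shifted by it — it sits on the causal path from diet to outcome. Conditioning on a mediator would strip out part of the effect we want; the pooled comparison gives the total causal effect.
So P(outcome | do(Diet S)) is just the pooled rate for Diet S: 526/900 = 0.584.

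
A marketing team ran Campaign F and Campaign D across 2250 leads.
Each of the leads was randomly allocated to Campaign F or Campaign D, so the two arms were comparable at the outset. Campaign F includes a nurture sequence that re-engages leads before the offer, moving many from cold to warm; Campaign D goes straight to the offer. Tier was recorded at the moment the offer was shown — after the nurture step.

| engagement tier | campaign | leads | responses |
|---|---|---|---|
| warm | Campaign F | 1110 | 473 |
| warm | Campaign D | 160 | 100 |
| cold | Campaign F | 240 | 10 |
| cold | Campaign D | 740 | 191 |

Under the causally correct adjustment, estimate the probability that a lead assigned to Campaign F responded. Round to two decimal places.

0.36

Campaign D is higher inside every engagement tier stratum but Campaign F is higher in aggregate. Whether to stratify depends on how engagement tier relates to the campaign.
Engagement tier here is a post-treatment variable shaped by the campaign; conditioning on it would introduce bias rather than remove it. The overall comparison is the causal one.
So P(outcome | do(Campaign F)) is just the pooled rate for Campaign F: 483/1350 = 0.358.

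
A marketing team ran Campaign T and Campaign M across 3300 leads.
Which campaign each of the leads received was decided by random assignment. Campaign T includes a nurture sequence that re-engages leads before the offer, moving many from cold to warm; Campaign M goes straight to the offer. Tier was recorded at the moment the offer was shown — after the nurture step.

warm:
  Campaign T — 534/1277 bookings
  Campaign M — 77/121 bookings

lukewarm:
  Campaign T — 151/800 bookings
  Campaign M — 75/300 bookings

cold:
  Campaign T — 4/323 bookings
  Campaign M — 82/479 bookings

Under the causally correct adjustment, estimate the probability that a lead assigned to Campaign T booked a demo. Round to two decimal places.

Engagement tier is downstream of the campaign. One should not condition on a consequence of treatment, so the overall rates are the right comparison.
So P(outcome | do(Campaign T)) is just the pooled rate for Campaign T: 689/2400 = 0.287.

0.29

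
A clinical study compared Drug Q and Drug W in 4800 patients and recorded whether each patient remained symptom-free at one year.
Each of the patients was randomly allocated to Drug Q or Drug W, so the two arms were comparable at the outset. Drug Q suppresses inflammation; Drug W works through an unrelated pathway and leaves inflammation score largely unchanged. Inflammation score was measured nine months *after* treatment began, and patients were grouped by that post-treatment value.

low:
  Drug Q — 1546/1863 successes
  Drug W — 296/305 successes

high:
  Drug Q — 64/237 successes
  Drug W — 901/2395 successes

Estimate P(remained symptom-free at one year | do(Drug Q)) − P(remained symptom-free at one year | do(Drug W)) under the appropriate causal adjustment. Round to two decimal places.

+0.32

Inflammation score here is a post-treatment variable shaped by the drug; conditioning on it would introduce bias rather than remove it. The overall comparison is the causal one.
The causal difference is the pooled difference: 0.767 − 0.443 = +0.323.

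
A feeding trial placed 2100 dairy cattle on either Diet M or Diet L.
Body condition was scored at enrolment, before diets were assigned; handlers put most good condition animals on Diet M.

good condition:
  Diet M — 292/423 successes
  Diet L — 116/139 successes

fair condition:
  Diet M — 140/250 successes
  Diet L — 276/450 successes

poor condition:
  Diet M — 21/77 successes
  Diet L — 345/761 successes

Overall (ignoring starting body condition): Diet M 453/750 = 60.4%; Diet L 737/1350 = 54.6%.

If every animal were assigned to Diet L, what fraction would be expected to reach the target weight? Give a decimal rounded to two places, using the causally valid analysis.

Within every starting body condition level Diet L has the higher rate, yet pooled Diet M does — Simpson's reversal.
Nothing the diet does changes starting body condition; the imbalance is an allocation artefact. With starting body condition also predicting the outcome, the pooled figure is confounded, and the within-stratum comparison is the causal one.
Standardising Diet L to the population starting body condition mix: 0.268·116/139 + 0.333·276/450 + 0.399·345/761 = 0.609.

0.61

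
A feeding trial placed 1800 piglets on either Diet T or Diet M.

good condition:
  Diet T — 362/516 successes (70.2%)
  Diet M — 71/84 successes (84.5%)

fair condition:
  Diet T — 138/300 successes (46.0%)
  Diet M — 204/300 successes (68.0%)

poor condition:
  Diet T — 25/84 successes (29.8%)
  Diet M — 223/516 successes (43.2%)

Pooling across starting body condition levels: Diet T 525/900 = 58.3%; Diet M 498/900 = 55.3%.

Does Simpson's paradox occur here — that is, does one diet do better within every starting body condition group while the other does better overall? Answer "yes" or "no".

yes

Within each starting body condition level (good condition 70.2% vs 84.5%; fair condition 46.0% vs 68.0%; poor condition 29.8% vs 43.2%), Diet M has the higher rate every time. Pooled: 58.3% vs 55.3% — Diet T has the higher rate overall. The two comparisons disagree.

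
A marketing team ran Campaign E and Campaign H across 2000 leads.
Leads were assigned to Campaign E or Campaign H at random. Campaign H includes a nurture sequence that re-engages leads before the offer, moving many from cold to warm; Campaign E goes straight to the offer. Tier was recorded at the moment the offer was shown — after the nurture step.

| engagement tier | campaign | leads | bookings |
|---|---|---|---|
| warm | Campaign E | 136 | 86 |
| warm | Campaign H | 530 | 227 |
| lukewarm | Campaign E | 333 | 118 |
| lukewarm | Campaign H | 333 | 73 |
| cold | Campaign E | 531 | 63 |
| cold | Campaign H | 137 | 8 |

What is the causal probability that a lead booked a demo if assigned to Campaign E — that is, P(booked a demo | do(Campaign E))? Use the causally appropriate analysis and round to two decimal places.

Engagement tier here is a post-treatment variable shaped by the campaign; conditioning on it would introduce bias rather than remove it. The overall comparison is the causal one.
So P(outcome | do(Campaign E)) is just the pooled rate for Campaign E: 267/1000 = 0.267.

0.27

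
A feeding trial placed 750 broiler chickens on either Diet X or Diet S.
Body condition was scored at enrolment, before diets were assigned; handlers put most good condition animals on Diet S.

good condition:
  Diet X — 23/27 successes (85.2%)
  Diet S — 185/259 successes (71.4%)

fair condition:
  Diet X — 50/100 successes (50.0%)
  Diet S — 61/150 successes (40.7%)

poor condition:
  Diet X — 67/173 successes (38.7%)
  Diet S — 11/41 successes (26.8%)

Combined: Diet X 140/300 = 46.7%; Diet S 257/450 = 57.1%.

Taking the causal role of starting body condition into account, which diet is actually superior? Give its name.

Diet X

The starting body condition-specific comparison favours Diet X throughout, but the pooled figures favour Diet S. The question is whether to condition on starting body condition.
The imbalance in starting body condition arose from how broiler chickens were allocated, not from anything the diet did; and starting body condition independently affects the outcome. The pooled gap is confounded — condition on starting body condition.
Within each level — good condition: 85.2% vs 71.4%; fair condition: 50.0% vs 40.7%; poor condition: 38.7% vs 26.8% — Diet X is higher every time.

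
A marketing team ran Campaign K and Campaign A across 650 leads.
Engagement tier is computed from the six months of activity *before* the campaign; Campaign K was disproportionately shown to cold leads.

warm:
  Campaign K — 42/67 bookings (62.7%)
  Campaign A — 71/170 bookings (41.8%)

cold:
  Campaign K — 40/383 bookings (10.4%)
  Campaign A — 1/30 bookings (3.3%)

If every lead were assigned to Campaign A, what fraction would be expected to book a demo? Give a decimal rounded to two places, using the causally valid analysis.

0.17

Within every engagement tier level Campaign K has the higher rate, yet pooled Campaign A does — Simpson's reversal.
Engagement tier satisfies the back-door criterion: it is not a descendant of the campaign, and it blocks the spurious path from campaign to outcome. Adjusting for it (i.e., using the within-engagement tier rates) gives the causal effect.
Standardising Campaign A to the population engagement tier mix: 0.365·71/170 + 0.635·1/30 = 0.173.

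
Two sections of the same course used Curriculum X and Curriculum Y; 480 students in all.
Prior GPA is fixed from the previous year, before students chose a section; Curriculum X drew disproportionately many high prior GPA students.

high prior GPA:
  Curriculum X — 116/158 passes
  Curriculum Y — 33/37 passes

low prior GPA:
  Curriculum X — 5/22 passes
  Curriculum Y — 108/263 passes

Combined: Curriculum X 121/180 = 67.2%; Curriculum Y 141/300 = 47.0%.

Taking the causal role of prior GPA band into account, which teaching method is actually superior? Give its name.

Curriculum Y

Prior GPA band satisfies the back-door criterion: it is not a descendant of the teaching method, and it blocks the spurious path from teaching method to outcome. Adjusting for it (i.e., using the within-prior GPA band rates) gives the causal effect.
Within each level — high prior GPA: 73.4% vs 89.2%; low prior GPA: 22.7% vs 41.1% — Curriculum Y is higher every time.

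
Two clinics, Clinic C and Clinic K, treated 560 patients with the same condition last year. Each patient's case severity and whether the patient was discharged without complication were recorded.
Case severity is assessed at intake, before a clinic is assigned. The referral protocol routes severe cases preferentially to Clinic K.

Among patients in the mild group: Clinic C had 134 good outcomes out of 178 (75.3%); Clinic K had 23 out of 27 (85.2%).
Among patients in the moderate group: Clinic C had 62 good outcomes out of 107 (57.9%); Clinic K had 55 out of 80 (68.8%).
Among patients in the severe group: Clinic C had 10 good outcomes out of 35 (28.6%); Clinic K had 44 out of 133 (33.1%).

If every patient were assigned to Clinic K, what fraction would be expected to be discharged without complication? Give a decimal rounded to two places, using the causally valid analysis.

Since case severity is a pre-existing factor (not a product of the clinic) and it affects the outcome on its own, it is a confounder. The stratified rates, not the pooled rate, identify the causal effect.
Standardising Clinic K to the population case severity mix: 0.366·23/27 + 0.334·55/80 + 0.300·44/133 = 0.641.

0.64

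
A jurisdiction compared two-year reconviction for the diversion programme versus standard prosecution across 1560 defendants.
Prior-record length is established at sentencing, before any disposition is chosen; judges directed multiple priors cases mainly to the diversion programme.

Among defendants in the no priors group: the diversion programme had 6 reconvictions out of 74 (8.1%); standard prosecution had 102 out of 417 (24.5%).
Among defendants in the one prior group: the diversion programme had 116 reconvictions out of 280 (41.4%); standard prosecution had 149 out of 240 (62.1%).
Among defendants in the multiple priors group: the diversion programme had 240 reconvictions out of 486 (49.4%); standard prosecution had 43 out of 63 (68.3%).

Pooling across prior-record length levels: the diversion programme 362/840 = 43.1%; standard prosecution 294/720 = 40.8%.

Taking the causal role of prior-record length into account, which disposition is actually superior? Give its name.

Within every prior-record length level the diversion programme has the lower rate, yet pooled standard prosecution does — Simpson's reversal.
Since prior-record length is a pre-existing factor (not a product of the disposition) and it affects the outcome on its own, it is a confounder. The stratified rates, not the pooled rate, identify the causal effect.
Within each level — no priors: 8.1% vs 24.5%; one prior: 41.4% vs 62.1%; multiple priors: 49.4% vs 68.3% — the diversion programme is lower every time.

the diversion programme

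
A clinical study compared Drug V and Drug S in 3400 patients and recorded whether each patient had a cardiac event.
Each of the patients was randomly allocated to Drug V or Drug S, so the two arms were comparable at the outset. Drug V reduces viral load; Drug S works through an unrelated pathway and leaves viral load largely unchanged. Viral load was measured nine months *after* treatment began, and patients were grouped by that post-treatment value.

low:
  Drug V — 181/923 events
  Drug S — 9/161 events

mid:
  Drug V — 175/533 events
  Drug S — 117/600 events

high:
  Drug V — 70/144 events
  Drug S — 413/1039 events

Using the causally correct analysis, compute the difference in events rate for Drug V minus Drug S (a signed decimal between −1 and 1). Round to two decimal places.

Within every viral load level Drug S has the lower rate, yet pooled Drug V does — Simpson's reversal.
Viral load lies on the pathway drug → viral load → outcome, so adjusting for it blocks the indirect effect. For the total causal effect of drug, use the unadjusted pooled rates.
The causal difference is the pooled difference: 0.266 − 0.299 = -0.033.

-0.03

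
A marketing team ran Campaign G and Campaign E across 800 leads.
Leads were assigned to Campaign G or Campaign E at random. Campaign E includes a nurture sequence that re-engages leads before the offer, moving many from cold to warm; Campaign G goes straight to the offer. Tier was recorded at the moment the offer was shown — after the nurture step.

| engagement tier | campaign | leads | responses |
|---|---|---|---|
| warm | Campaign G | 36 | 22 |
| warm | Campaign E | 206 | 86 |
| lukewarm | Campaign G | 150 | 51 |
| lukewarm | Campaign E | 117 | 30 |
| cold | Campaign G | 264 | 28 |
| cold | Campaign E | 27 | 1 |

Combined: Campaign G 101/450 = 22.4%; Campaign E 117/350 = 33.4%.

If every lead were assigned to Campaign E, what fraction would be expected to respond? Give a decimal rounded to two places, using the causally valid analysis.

0.33

The engagement tier-specific comparison favours Campaign G throughout, but the pooled figures favour Campaign E. The question is whether to condition on engagement tier.
Stratifying would compare campaigns among leads the campaigns themselves sorted into engagement tier groups — a form of selection on an intermediate. The unconditioned pooled rates give the total causal effect.
So P(outcome | do(Campaign E)) is just the pooled rate for Campaign E: 117/350 = 0.334.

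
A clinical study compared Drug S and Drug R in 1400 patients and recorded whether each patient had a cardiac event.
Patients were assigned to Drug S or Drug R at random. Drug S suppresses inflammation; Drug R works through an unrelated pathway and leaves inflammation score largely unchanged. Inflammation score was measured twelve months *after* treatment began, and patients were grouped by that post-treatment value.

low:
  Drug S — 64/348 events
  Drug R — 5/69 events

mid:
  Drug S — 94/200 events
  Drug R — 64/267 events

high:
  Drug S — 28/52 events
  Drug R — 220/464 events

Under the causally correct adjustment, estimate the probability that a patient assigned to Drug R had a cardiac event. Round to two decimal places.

0.36

Inflammation score is downstream of the drug. One should not condition on a consequence of treatment, so the overall rates are the right comparison.
So P(outcome | do(Drug R)) is just the pooled rate for Drug R: 289/800 = 0.361.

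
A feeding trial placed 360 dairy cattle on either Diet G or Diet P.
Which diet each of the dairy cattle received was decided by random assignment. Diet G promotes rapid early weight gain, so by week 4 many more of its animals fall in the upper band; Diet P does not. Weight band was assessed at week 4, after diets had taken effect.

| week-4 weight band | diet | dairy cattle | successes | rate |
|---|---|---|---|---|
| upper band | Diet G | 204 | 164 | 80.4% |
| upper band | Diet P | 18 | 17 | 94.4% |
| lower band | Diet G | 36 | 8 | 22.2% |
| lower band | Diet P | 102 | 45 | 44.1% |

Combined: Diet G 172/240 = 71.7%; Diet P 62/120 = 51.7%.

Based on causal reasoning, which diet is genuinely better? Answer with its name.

Within every week-4 weight band level Diet P has the higher rate, yet pooled Diet G does — Simpson's reversal.
Week-4 weight band is recorded after the diet and is itself shifted by it — it sits on the causal path from diet to outcome. Conditioning on a mediator would strip out part of the effect we want; the pooled comparison gives the total causal effect.
Pooled: Diet G 71.7% vs Diet P 51.7%; Diet G is higher overall.

Diet G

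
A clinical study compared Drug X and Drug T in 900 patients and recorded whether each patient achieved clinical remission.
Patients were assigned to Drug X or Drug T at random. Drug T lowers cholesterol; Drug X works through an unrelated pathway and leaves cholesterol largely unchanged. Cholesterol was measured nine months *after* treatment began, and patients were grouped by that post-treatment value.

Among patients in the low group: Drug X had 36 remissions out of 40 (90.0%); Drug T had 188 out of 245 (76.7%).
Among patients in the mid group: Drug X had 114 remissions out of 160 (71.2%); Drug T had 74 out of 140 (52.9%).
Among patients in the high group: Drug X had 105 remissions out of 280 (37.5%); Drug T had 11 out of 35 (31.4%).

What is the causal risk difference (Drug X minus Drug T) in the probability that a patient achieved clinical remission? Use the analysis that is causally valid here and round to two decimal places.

Within every cholesterol level Drug X has the higher rate, yet pooled Drug T does — Simpson's reversal.
The distribution of cholesterol is itself part of what the drug does — it is an intermediate outcome. Holding it fixed would remove that part of the effect; the total effect is the pooled difference.
The causal difference is the pooled difference: 0.531 − 0.650 = -0.119.

-0.12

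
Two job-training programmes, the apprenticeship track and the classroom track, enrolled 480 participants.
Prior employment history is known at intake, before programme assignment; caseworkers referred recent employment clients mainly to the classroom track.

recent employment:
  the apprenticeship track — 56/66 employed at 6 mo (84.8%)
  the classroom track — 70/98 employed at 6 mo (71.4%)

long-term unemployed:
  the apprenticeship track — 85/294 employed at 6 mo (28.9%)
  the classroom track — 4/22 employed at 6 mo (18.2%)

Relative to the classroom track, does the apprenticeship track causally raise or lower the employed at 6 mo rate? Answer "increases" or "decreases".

increases

Nothing the programme does changes prior employment history; the imbalance is an allocation artefact. With prior employment history also predicting the outcome, the pooled figure is confounded, and the within-stratum comparison is the causal one.
Within each level — recent employment: 84.8% vs 71.4%; long-term unemployed: 28.9% vs 18.2% — the apprenticeship track is higher every time.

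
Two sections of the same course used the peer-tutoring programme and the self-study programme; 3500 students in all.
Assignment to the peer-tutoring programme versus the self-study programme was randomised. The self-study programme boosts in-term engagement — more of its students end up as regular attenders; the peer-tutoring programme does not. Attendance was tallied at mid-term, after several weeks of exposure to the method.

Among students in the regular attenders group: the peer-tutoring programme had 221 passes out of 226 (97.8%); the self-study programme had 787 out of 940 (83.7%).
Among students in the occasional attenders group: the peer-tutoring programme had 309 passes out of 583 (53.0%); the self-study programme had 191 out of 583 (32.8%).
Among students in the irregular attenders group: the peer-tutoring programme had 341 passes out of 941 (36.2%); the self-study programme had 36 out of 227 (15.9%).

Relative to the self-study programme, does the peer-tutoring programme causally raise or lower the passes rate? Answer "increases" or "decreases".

the peer-tutoring programme is higher inside every mid-term attendance stratum but the self-study programme is higher in aggregate. Whether to stratify depends on how mid-term attendance relates to the teaching method.
The distribution of mid-term attendance is itself part of what the teaching method does — it is an intermediate outcome. Holding it fixed would remove that part of the effect; the total effect is the pooled difference.
Pooled: the peer-tutoring programme 49.8% vs the self-study programme 57.9%; the self-study programme is higher overall.

decreases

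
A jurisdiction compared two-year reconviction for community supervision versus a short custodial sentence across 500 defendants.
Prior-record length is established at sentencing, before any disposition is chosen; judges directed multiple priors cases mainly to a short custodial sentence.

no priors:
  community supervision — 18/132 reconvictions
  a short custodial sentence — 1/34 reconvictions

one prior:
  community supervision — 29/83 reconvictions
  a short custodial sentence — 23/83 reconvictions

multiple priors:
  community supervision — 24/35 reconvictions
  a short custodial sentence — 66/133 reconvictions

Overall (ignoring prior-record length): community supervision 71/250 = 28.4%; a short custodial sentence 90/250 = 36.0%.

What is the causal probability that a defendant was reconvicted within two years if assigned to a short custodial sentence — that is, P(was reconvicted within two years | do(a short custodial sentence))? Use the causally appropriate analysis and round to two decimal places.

Within every prior-record length level a short custodial sentence has the lower rate, yet pooled community supervision does — Simpson's reversal.
The imbalance in prior-record length arose from how defendants were allocated, not from anything the disposition did; and prior-record length independently affects the outcome. The pooled gap is confounded — condition on prior-record length.
Standardising a short custodial sentence to the population prior-record length mix: 0.332·1/34 + 0.332·23/83 + 0.336·66/133 = 0.269.

0.27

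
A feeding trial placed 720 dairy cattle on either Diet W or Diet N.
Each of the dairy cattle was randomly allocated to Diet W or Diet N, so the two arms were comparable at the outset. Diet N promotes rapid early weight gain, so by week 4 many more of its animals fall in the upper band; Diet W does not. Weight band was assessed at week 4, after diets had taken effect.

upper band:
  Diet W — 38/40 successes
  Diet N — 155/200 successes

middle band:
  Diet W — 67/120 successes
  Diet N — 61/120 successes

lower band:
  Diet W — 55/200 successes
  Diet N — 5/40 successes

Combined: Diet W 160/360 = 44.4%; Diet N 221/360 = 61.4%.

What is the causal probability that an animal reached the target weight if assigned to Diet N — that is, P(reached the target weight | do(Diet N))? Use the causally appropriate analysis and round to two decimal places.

0.61

Week-4 weight band is recorded after the diet and is itself shifted by it — it sits on the causal path from diet to outcome. Conditioning on a mediator would strip out part of the effect we want; the pooled comparison gives the total causal effect.
So P(outcome | do(Diet N)) is just the pooled rate for Diet N: 221/360 = 0.614.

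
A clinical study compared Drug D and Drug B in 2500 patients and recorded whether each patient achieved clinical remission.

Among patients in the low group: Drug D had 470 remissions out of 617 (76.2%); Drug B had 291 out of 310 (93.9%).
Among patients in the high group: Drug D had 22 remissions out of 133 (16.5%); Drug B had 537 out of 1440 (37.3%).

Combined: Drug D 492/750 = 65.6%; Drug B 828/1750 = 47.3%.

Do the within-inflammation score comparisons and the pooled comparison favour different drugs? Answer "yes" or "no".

yes

Within each inflammation score level (low 76.2% vs 93.9%; high 16.5% vs 37.3%), Drug B has the higher rate every time. Pooled: 65.6% vs 47.3% — Drug D has the higher rate overall. The two comparisons disagree.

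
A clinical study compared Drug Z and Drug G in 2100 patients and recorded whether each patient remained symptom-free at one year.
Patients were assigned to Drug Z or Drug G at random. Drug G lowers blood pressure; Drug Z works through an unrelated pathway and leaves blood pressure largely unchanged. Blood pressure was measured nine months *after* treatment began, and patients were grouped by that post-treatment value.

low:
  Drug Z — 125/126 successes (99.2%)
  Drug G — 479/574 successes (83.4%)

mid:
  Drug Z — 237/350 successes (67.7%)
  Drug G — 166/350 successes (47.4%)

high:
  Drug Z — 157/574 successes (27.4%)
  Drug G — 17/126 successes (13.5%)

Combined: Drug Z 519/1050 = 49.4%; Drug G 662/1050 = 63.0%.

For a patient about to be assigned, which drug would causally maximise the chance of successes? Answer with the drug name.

Drug G

Drug Z is higher inside every blood pressure stratum but Drug G is higher in aggregate. Whether to stratify depends on how blood pressure relates to the drug.
The distribution of blood pressure is itself part of what the drug does — it is an intermediate outcome. Holding it fixed would remove that part of the effect; the total effect is the pooled difference.
Pooled: Drug Z 49.4% vs Drug G 63.0%; Drug G is higher overall.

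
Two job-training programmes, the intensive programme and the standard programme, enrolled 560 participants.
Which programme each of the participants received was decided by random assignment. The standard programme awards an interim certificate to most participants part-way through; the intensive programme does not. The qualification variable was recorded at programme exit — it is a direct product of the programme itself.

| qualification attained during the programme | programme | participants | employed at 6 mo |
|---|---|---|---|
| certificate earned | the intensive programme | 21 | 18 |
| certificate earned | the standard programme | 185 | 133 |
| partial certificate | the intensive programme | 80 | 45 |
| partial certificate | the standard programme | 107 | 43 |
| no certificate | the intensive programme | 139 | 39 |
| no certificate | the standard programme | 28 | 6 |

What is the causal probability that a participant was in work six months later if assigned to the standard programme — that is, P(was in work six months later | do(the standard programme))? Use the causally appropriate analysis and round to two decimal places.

The qualification attained during the programme-specific comparison favours the intensive programme throughout, but the pooled figures favour the standard programme. The question is whether to condition on qualification attained during the programme.
Qualification attained during the programme is downstream of the programme. One should not condition on a consequence of treatment, so the overall rates are the right comparison.
So P(outcome | do(the standard programme)) is just the pooled rate for the standard programme: 182/320 = 0.569.

0.57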